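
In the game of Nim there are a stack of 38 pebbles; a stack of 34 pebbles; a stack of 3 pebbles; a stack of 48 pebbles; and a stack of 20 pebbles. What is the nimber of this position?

35

Compute the nim-sum pairwise:
38 XOR 34 = 4
4 XOR 3 = 7
7 XOR 48 = 55
55 XOR 20 = 35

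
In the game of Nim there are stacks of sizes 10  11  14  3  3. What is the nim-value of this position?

15

Nim-sum: 10 XOR 11 XOR 14 XOR 3 XOR 3 = 15.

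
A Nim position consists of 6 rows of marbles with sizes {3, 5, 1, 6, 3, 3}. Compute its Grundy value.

Compute the nim-sum pairwise:
3 ^ 5 = 6
6 ^ 1 = 7
7 ^ 6 = 1
1 ^ 3 = 2
2 ^ 3 = 1

1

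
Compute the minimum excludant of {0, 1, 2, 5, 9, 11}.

3

The values 0, 1, 2 are all present; 3 is the first non-negative integer missing from the set.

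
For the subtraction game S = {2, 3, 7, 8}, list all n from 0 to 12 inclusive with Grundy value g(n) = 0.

0, 1, 5, 6, 10, 11

Build the Grundy sequence with g(k) = mex{g(k−s) : s ∈ {2, 3, 7, 8}, s ≤ k}:
k:     0  1  2  3  4  5  6  7  8  9 10 11 12
g(k):  0  0  1  1  2  0  0  1  1  2  0  0  1
The P-positions (g = 0) in 0..12 are 0, 1, 5, 6, 10, 11.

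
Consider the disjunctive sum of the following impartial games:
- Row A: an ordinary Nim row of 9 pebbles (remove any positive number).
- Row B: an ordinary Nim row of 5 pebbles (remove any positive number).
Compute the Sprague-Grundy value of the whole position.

12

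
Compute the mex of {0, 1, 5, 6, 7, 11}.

2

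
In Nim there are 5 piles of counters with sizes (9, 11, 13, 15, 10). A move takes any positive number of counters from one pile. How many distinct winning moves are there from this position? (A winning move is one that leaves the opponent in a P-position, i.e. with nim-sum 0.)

5

Nim-sum: 9 XOR 11 XOR 13 XOR 15 XOR 10 = 10.
The overall nim-sum is X = 10. A pile of size p has a winning move iff p XOR X < p (reduce it to p XOR X).
  9: 9 XOR 10 = 3 < 9 — winning move (to 3).
  11: 11 XOR 10 = 1 < 11 — winning move (to 1).
  13: 13 XOR 10 = 7 < 13 — winning move (to 7).
  15: 15 XOR 10 = 5 < 15 — winning move (to 5).
  10: 10 XOR 10 = 0 < 10 — winning move (to 0).
That gives 5 winning moves.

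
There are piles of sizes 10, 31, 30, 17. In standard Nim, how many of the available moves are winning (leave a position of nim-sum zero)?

3

Compute the nim-sum pairwise:
10 ⊕ 31 = 21
21 ⊕ 30 = 11
11 ⊕ 17 = 26
The overall nim-sum is X = 26. A pile of size p has a winning move iff p XOR X < p (reduce it to p XOR X).
  10: 10 XOR 26 = 16 ≥ 10 — no move.
  31: 31 XOR 26 = 5 < 31 — winning move (to 5).
  30: 30 XOR 26 = 4 < 30 — winning move (to 4).
  17: 17 XOR 26 = 11 < 17 — winning move (to 11).
That gives 3 winning moves.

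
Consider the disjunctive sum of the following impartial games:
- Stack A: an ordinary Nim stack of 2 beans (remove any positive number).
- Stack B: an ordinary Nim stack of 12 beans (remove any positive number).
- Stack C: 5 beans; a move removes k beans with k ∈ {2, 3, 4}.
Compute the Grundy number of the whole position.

12

Stack A is a plain Nim stack of size 2, so its Grundy value is 2.
Stack B is a plain Nim stack of size 12, so its Grundy value is 12.
Build the Grundy sequence for stack C with g(k) = mex{g(k−s) : s ∈ {2, 3, 4}, s ≤ k}:
k:     0  1  2  3  4  5
g(k):  0  0  1  1  2  2
So g(5) = 2.
The value of a disjunctive sum is the nim-sum of the parts.
Combined value = 2 XOR 12 XOR 2 = 12.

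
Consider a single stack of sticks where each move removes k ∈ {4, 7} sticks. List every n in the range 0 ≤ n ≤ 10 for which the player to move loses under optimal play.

0, 1, 2, 3

Build the Grundy sequence with g(k) = mex{g(k−s) : s ∈ {4, 7}, s ≤ k}:
g(0) = mex{} = 0
g(1) = mex{} = 0
g(2) = mex{} = 0
g(3) = mex{} = 0
g(4) = mex{0} = 1
g(5) = mex{0} = 1
g(6) = mex{0} = 1
g(7) = mex{0} = 1
g(8) = mex{0,1} = 2
g(9) = mex{0,1} = 2
g(10) = mex{0,1} = 2
The P-positions (g = 0) in 0..10 are 0, 1, 2, 3.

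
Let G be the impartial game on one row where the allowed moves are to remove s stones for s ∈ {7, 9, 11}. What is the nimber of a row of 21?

Build the Grundy sequence with g(k) = mex{g(k−s) : s ∈ {7, 9, 11}, s ≤ k}:
k:     0  1  2  3  4  5  6  7  8  9 10 11 12 13 14 15 16 17 18 19 20 21
g(k):  0  0  0  0  0  0  0  1  1  1  1  1  1  1  2  2  2  2  0  0  0  0
So g(21) = 0.

0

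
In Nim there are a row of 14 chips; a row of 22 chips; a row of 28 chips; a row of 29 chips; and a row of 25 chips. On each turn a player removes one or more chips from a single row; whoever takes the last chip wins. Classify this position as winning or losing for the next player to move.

Compute the nim-sum pairwise:
14 ^ 22 = 24
24 ^ 28 = 4
4 ^ 29 = 25
25 ^ 25 = 0
The nim-sum is 0, so this is a P-position: the player to move is in a losing position under optimal play.

Losing position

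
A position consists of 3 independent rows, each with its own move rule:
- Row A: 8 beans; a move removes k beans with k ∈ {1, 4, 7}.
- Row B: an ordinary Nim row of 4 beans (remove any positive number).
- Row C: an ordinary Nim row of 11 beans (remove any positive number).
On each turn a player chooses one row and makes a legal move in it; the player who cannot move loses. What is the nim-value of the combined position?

Grundy values for row A (subtraction set {1, 4, 7}):
g(0) = mex{} = 0
g(1) = mex{0} = 1
g(2) = mex{1} = 0
g(3) = mex{0} = 1
g(4) = mex{0,1} = 2
g(5) = mex{1,2} = 0
g(6) = mex{0} = 1
g(7) = mex{0,1} = 2
g(8) = mex{1,2} = 0
So g(8) = 0.
Row B is a plain Nim row of size 4, so its Grundy value is 4.
Row C is a plain Nim row of size 11, so its Grundy value is 11.
The value of a disjunctive sum is the nim-sum of the parts.
Combined value = 0 ⊕ 4 ⊕ 11 = 15.

15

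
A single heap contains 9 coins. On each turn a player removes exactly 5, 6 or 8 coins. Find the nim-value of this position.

1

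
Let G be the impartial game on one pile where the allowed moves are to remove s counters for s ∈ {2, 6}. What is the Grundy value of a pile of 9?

0

Grundy values for subtraction set {2, 6}:
k:     0  1  2  3  4  5  6  7  8  9
g(k):  0  0  1  1  0  0  1  1  0  0
So g(9) = 0.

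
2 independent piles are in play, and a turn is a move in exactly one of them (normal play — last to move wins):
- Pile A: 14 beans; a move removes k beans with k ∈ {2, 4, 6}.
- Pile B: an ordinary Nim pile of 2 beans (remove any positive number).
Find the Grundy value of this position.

1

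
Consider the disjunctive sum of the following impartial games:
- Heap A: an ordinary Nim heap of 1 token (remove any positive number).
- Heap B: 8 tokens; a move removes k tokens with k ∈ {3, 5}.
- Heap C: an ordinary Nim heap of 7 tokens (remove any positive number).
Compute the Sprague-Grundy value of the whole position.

6

Heap A is a plain Nim heap of size 1, so its Grundy value is 1.
Build the Grundy sequence for heap B with g(k) = mex{g(k−s) : s ∈ {3, 5}, s ≤ k}:
k:     0  1  2  3  4  5  6  7  8
g(k):  0  0  0  1  1  1  2  2  0
So g(8) = 0.
Heap C is a plain Nim heap of size 7, so its Grundy value is 7.
By the Sprague-Grundy theorem, the Grundy value of a sum of independent games is the XOR of the component values.
Combined value = 1 ⊕ 0 ⊕ 7 = 6.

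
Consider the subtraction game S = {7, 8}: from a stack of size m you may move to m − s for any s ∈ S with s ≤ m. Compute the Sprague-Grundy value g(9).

Compute g(0), g(1), … for moves {7, 8}:
k:     0  1  2  3  4  5  6  7  8  9
g(k):  0  0  0  0  0  0  0  1  1  1
So g(9) = 1.

1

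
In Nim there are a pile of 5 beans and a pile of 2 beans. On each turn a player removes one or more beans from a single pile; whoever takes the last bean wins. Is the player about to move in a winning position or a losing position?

Winning position

Nim-sum: 5 ^ 2 = 7.
The nim-sum is 7 ≠ 0, so this is an N-position: the player to move can win.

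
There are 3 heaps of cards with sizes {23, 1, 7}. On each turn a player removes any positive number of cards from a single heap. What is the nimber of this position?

17

Bitwise XOR of the heap sizes:
  10111  (23)
  00001  (1)
  00111  (7)
  -----
  10001  (17)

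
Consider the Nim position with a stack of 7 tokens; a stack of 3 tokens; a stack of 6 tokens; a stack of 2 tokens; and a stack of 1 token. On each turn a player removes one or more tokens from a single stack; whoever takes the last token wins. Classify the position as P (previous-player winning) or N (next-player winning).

N-position

Nim-sum: 7 ^ 3 ^ 6 ^ 2 ^ 1 = 1.
The nim-sum is 1 ≠ 0, so this is an N-position: the player to move can win.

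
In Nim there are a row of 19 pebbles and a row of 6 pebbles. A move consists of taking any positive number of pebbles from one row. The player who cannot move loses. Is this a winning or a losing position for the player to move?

Write each in binary and XOR column by column:
  10011  (19)
  00110  (6)
  -----
  10101  (21)
The nim-sum is 21 ≠ 0, so this is an N-position: the player to move can win.

Winning position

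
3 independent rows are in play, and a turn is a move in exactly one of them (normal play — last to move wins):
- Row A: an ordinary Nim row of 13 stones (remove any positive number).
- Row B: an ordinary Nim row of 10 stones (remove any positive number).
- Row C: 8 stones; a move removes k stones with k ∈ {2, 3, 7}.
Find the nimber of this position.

Row A is a plain Nim row of size 13, so its Grundy value is 13.
Row B is a plain Nim row of size 10, so its Grundy value is 10.
For row C, compute g(0), g(1), … with moves {2, 3, 7}:
k:     0  1  2  3  4  5  6  7  8
g(k):  0  0  1  1  2  0  0  1  1
So g(8) = 1.
The value of a disjunctive sum is the nim-sum of the parts.
Combined value = 13 XOR 10 XOR 1 = 6.

6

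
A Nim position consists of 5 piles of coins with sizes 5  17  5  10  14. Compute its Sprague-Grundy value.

21

Write each in binary and XOR column by column:
  00101  (5)
  10001  (17)
  00101  (5)
  01010  (10)
  01110  (14)
  -----
  10101  (21)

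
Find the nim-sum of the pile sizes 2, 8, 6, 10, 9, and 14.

1

In binary:
  0010  (2)
  1000  (8)
  0110  (6)
  1010  (10)
  1001  (9)
  1110  (14)
  ----
  0001  (1)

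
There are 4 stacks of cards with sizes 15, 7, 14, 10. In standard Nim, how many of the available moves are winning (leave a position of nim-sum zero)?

3

In binary:
  1111  (15)
  0111  (7)
  1110  (14)
  1010  (10)
  ----
  1100  (12)
The overall nim-sum is X = 12. A stack of size p has a winning move iff p XOR X < p (reduce it to p XOR X).
  15: 15 XOR 12 = 3 < 15 — winning move (to 3).
  7: 7 XOR 12 = 11 ≥ 7 — no move.
  14: 14 XOR 12 = 2 < 14 — winning move (to 2).
  10: 10 XOR 12 = 6 < 10 — winning move (to 6).
That gives 3 winning moves.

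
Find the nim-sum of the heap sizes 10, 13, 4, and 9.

Write each in binary and XOR column by column:
  1010  (10)
  1101  (13)
  0100  (4)
  1001  (9)
  ----
  1010  (10)

10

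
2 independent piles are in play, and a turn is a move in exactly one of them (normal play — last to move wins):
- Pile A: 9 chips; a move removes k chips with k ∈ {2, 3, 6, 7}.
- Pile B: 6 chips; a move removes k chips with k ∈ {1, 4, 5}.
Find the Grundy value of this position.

Build the Grundy sequence for pile A with g(k) = mex{g(k−s) : s ∈ {2, 3, 6, 7}, s ≤ k}:
g(0) = mex{} = 0
g(1) = mex{} = 0
g(2) = mex{0} = 1
g(3) = mex{0} = 1
g(4) = mex{0,1} = 2
g(5) = mex{1} = 0
g(6) = mex{0,1,2} = 3
g(7) = mex{0,2} = 1
g(8) = mex{0,1,3} = 2
g(9) = mex{1,3} = 0
So g(9) = 0.
Build the Grundy sequence for pile B with g(k) = mex{g(k−s) : s ∈ {1, 4, 5}, s ≤ k}:
g(0) = mex{} = 0
g(1) = mex{0} = 1
g(2) = mex{1} = 0
g(3) = mex{0} = 1
g(4) = mex{0,1} = 2
g(5) = mex{0,1,2} = 3
g(6) = mex{0,1,3} = 2
So g(6) = 2.
By the Sprague-Grundy theorem, the Grundy value of a sum of independent games is the XOR of the component values.
Combined value = 0 XOR 2 = 2.

2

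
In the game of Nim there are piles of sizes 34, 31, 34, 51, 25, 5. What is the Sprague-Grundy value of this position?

Nim-sum: 34 ⊕ 31 ⊕ 34 ⊕ 51 ⊕ 25 ⊕ 5 = 48.

48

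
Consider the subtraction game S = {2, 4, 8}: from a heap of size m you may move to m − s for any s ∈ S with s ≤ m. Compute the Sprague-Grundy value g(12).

Grundy values for subtraction set {2, 4, 8}:
g(0) = mex{} = 0
g(1) = mex{} = 0
g(2) = mex{0} = 1
g(3) = mex{0} = 1
g(4) = mex{0,1} = 2
g(5) = mex{0,1} = 2
g(6) = mex{1,2} = 0
g(7) = mex{1,2} = 0
g(8) = mex{0,2} = 1
g(9) = mex{0,2} = 1
g(10) = mex{0,1} = 2
g(11) = mex{0,1} = 2
g(12) = mex{1,2} = 0
So g(12) = 0.

0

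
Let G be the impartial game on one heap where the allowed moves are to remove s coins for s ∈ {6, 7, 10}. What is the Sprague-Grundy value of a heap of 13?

2

Compute g(0), g(1), … for moves {6, 7, 10}:
g(0) = mex{} = 0
g(1) = mex{} = 0
g(2) = mex{} = 0
g(3) = mex{} = 0
g(4) = mex{} = 0
g(5) = mex{} = 0
g(6) = mex{0} = 1
g(7) = mex{0} = 1
g(8) = mex{0} = 1
g(9) = mex{0} = 1
g(10) = mex{0} = 1
g(11) = mex{0} = 1
g(12) = mex{0,1} = 2
g(13) = mex{0,1} = 2
So g(13) = 2.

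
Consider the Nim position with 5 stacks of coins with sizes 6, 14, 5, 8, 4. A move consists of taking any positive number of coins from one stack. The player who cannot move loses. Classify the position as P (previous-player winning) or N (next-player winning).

N-position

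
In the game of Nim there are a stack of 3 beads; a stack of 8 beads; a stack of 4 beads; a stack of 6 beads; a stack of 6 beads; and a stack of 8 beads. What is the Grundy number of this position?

7

Compute the nim-sum pairwise:
3 ⊕ 8 = 11
11 ⊕ 4 = 15
15 ⊕ 6 = 9
9 ⊕ 6 = 15
15 ⊕ 8 = 7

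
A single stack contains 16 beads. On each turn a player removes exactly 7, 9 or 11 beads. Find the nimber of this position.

2

Build the Grundy sequence with g(k) = mex{g(k−s) : s ∈ {7, 9, 11}, s ≤ k}:
k:     0  1  2  3  4  5  6  7  8  9 10 11 12 13 14 15 16
g(k):  0  0  0  0  0  0  0  1  1  1  1  1  1  1  2  2  2
So g(16) = 2.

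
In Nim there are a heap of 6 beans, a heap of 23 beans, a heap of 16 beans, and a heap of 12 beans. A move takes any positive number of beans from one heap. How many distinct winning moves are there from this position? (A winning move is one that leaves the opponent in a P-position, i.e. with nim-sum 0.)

1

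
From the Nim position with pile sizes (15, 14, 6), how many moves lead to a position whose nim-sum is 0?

Bitwise XOR of the heap sizes:
  1111  (15)
  1110  (14)
  0110  (6)
  ----
  0111  (7)
The overall nim-sum is X = 7. A pile of size p has a winning move iff p XOR X < p (reduce it to p XOR X).
  15: 15 XOR 7 = 8 < 15 — winning move (to 8).
  14: 14 XOR 7 = 9 < 14 — winning move (to 9).
  6: 6 XOR 7 = 1 < 6 — winning move (to 1).
That gives 3 winning moves.

3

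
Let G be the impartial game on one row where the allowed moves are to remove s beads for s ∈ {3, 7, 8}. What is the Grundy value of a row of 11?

0

Grundy values for subtraction set {3, 7, 8}:
k:     0  1  2  3  4  5  6  7  8  9 10 11
g(k):  0  0  0  1  1  1  0  2  2  1  3  0
So g(11) = 0.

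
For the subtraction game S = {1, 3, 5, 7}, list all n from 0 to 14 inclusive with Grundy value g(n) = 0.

0, 2, 4, 6, 8, 10, 12, 14

Grundy values for subtraction set {1, 3, 5, 7}:
g(0) = mex{} = 0
g(1) = mex{0} = 1
g(2) = mex{1} = 0
g(3) = mex{0} = 1
g(4) = mex{1} = 0
g(5) = mex{0} = 1
g(6) = mex{1} = 0
g(7) = mex{0} = 1
g(8) = mex{1} = 0
g(9) = mex{0} = 1
g(10) = mex{1} = 0
g(11) = mex{0} = 1
g(12) = mex{1} = 0
g(13) = mex{0} = 1
g(14) = mex{1} = 0
The P-positions (g = 0) in 0..14 are 0, 2, 4, 6, 8, 10, 12, 14.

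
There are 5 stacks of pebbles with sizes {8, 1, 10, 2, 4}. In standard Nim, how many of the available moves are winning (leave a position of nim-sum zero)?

Compute the nim-sum pairwise:
8 ⊕ 1 = 9
9 ⊕ 10 = 3
3 ⊕ 2 = 1
1 ⊕ 4 = 5
The overall nim-sum is X = 5. A stack of size p has a winning move iff p XOR X < p (reduce it to p XOR X).
  8: 8 XOR 5 = 13 ≥ 8 — no move.
  1: 1 XOR 5 = 4 ≥ 1 — no move.
  10: 10 XOR 5 = 15 ≥ 10 — no move.
  2: 2 XOR 5 = 7 ≥ 2 — no move.
  4: 4 XOR 5 = 1 < 4 — winning move (to 1).
That gives 1 winning move.

1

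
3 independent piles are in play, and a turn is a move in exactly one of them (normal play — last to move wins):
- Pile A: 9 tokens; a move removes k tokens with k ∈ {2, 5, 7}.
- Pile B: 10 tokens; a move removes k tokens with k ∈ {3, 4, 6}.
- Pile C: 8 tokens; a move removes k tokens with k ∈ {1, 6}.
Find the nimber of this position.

Build the Grundy sequence for pile A with g(k) = mex{g(k−s) : s ∈ {2, 5, 7}, s ≤ k}:
k:     0  1  2  3  4  5  6  7  8  9
g(k):  0  0  1  1  0  2  1  3  2  2
So g(9) = 2.
Grundy values for pile B (subtraction set {3, 4, 6}):
g(0) = mex{} = 0
g(1) = mex{} = 0
g(2) = mex{} = 0
g(3) = mex{0} = 1
g(4) = mex{0} = 1
g(5) = mex{0} = 1
g(6) = mex{0,1} = 2
g(7) = mex{0,1} = 2
g(8) = mex{0,1} = 2
g(9) = mex{1,2} = 0
g(10) = mex{1,2} = 0
So g(10) = 0.
Build the Grundy sequence for pile C with g(k) = mex{g(k−s) : s ∈ {1, 6}, s ≤ k}:
g(0) = mex{} = 0
g(1) = mex{0} = 1
g(2) = mex{1} = 0
g(3) = mex{0} = 1
g(4) = mex{1} = 0
g(5) = mex{0} = 1
g(6) = mex{0,1} = 2
g(7) = mex{1,2} = 0
g(8) = mex{0} = 1
So g(8) = 1.
The value of a disjunctive sum is the nim-sum of the parts.
Combined value = 2 XOR 0 XOR 1 = 3.

3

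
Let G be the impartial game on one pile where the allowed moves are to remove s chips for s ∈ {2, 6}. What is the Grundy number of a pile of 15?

1

Build the Grundy sequence with g(k) = mex{g(k−s) : s ∈ {2, 6}, s ≤ k}:
k:     0  1  2  3  4  5  6  7  8  9 10 11 12 13 14 15
g(k):  0  0  1  1  0  0  1  1  0  0  1  1  0  0  1  1
So g(15) = 1.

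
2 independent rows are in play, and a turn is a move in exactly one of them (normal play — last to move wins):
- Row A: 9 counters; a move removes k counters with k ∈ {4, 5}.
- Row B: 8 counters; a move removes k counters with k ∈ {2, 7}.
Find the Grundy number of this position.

For row A, compute g(0), g(1), … with moves {4, 5}:
k:     0  1  2  3  4  5  6  7  8  9
g(k):  0  0  0  0  1  1  1  1  2  0
So g(9) = 0.
For row B, compute g(0), g(1), … with moves {2, 7}:
g(0) = mex{} = 0
g(1) = mex{} = 0
g(2) = mex{0} = 1
g(3) = mex{0} = 1
g(4) = mex{1} = 0
g(5) = mex{1} = 0
g(6) = mex{0} = 1
g(7) = mex{0} = 1
g(8) = mex{0,1} = 2
So g(8) = 2.
By the Sprague-Grundy theorem, the Grundy value of a sum of independent games is the XOR of the component values.
Combined value = 0 XOR 2 = 2.

2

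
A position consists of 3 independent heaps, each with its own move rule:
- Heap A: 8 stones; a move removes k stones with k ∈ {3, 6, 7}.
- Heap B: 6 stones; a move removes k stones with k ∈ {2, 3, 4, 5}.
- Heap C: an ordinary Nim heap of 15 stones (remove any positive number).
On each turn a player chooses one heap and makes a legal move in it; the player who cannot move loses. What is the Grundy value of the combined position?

14

Grundy values for heap A (subtraction set {3, 6, 7}):
k:     0  1  2  3  4  5  6  7  8
g(k):  0  0  0  1  1  1  2  2  2
So g(8) = 2.
Build the Grundy sequence for heap B with g(k) = mex{g(k−s) : s ∈ {2, 3, 4, 5}, s ≤ k}:
k:     0  1  2  3  4  5  6
g(k):  0  0  1  1  2  2  3
So g(6) = 3.
Heap C is a plain Nim heap of size 15, so its Grundy value is 15.
By the Sprague-Grundy theorem, the Grundy value of a sum of independent games is the XOR of the component values.
Combined value = 2 ⊕ 3 ⊕ 15 = 14.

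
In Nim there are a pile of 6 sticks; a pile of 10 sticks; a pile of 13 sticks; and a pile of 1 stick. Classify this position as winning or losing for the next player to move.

Losing position

Compute the nim-sum pairwise:
6 ⊕ 10 = 12
12 ⊕ 13 = 1
1 ⊕ 1 = 0
The nim-sum is 0, so this is a P-position: the player to move is in a losing position under optimal play.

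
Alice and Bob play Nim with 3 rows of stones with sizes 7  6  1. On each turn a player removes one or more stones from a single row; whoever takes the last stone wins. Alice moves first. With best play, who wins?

Bob wins

Compute the nim-sum pairwise:
7 ⊕ 6 = 1
1 ⊕ 1 = 0
The nim-sum is 0, so this is a P-position: the player to move is in a losing position under optimal play; Alice is about to move from it and so loses — Bob wins.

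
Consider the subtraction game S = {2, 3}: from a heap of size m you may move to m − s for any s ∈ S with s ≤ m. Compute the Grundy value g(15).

Compute g(0), g(1), … for moves {2, 3}:
k:     0  1  2  3  4  5  6  7  8  9 10 11 12 13 14 15
g(k):  0  0  1  1  2  0  0  1  1  2  0  0  1  1  2  0
So g(15) = 0.

0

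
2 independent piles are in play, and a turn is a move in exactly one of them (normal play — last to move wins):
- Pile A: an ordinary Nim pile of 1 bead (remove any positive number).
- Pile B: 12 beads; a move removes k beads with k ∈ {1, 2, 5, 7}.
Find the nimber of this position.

1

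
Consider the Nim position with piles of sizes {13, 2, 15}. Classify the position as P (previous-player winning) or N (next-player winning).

Compute the nim-sum pairwise:
13 ⊕ 2 = 15
15 ⊕ 15 = 0
The nim-sum is 0, so this is a P-position: the player to move is in a losing position under optimal play.

P-position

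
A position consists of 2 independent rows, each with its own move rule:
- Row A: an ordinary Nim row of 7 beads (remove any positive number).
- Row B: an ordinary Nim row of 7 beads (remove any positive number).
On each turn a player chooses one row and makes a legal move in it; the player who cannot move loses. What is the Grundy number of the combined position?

0

Row A is a plain Nim row of size 7, so its Grundy value is 7.
Row B is a plain Nim row of size 7, so its Grundy value is 7.
The value of a disjunctive sum is the nim-sum of the parts.
Combined value = 7 ⊕ 7 = 0.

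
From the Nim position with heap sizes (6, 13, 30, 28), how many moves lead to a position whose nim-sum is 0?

3

Nim-sum: 6 ^ 13 ^ 30 ^ 28 = 9.
The overall nim-sum is X = 9. A heap of size p has a winning move iff p XOR X < p (reduce it to p XOR X).
  6: 6 XOR 9 = 15 ≥ 6 — no move.
  13: 13 XOR 9 = 4 < 13 — winning move (to 4).
  30: 30 XOR 9 = 23 < 30 — winning move (to 23).
  28: 28 XOR 9 = 21 < 28 — winning move (to 21).
That gives 3 winning moves.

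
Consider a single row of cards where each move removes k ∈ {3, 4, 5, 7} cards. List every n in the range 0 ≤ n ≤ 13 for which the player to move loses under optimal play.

0, 1, 2, 10, 11, 12

Grundy values for subtraction set {3, 4, 5, 7}:
g(0) = mex{} = 0
g(1) = mex{} = 0
g(2) = mex{} = 0
g(3) = mex{0} = 1
g(4) = mex{0} = 1
g(5) = mex{0} = 1
g(6) = mex{0,1} = 2
g(7) = mex{0,1} = 2
g(8) = mex{0,1} = 2
g(9) = mex{0,1,2} = 3
g(10) = mex{1,2} = 0
g(11) = mex{1,2} = 0
g(12) = mex{1,2,3} = 0
g(13) = mex{0,2,3} = 1
The P-positions (g = 0) in 0..13 are 0, 1, 2, 10, 11, 12.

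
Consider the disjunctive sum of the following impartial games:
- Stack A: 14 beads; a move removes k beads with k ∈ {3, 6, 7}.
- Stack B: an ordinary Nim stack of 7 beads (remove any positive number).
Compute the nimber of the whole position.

For stack A, compute g(0), g(1), … with moves {3, 6, 7}:
g(0) = mex{} = 0
g(1) = mex{} = 0
g(2) = mex{} = 0
g(3) = mex{0} = 1
g(4) = mex{0} = 1
g(5) = mex{0} = 1
g(6) = mex{0,1} = 2
g(7) = mex{0,1} = 2
g(8) = mex{0,1} = 2
g(9) = mex{0,1,2} = 3
g(10) = mex{1,2} = 0
g(11) = mex{1,2} = 0
g(12) = mex{1,2,3} = 0
g(13) = mex{0,2} = 1
g(14) = mex{0,2} = 1
So g(14) = 1.
Stack B is a plain Nim stack of size 7, so its Grundy value is 7.
By the Sprague-Grundy theorem, the Grundy value of a sum of independent games is the XOR of the component values.
Combined value = 1 ⊕ 7 = 6.

6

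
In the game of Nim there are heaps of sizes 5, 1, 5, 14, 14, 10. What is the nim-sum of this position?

11

Nim-sum: 5 ⊕ 1 ⊕ 5 ⊕ 14 ⊕ 14 ⊕ 10 = 11.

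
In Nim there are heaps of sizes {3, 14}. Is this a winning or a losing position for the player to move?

In binary:
  0011  (3)
  1110  (14)
  ----
  1101  (13)
The nim-sum is 13 ≠ 0, so this is an N-position: the player to move can win.

Winning position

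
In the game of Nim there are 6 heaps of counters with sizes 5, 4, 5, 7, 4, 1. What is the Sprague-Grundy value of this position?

Nim-sum: 5 ⊕ 4 ⊕ 5 ⊕ 7 ⊕ 4 ⊕ 1 = 6.

6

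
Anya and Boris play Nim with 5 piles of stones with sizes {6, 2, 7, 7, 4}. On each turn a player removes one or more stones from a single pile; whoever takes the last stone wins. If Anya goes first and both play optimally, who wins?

Boris wins

Nim-sum: 6 ^ 2 ^ 7 ^ 7 ^ 4 = 0.
The nim-sum is 0, so this is a P-position: the player to move is in a losing position under optimal play; Anya is about to move from it and so loses — Boris wins.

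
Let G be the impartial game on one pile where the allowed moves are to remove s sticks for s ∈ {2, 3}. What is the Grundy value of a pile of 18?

Compute g(0), g(1), … for moves {2, 3}:
k:     0  1  2  3  4  5  6  7  8  9 10 11 12 13 14 15 16 17 18
g(k):  0  0  1  1  2  0  0  1  1  2  0  0  1  1  2  0  0  1  1
So g(18) = 1.

1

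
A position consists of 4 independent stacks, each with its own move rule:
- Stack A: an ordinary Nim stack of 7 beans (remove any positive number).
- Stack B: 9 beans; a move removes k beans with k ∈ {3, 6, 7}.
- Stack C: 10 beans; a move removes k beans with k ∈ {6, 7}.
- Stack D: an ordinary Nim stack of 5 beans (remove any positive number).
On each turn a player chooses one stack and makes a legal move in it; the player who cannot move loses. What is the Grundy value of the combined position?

Stack A is a plain Nim stack of size 7, so its Grundy value is 7.
For stack B, compute g(0), g(1), … with moves {3, 6, 7}:
k:     0  1  2  3  4  5  6  7  8  9
g(k):  0  0  0  1  1  1  2  2  2  3
So g(9) = 3.
For stack C, compute g(0), g(1), … with moves {6, 7}:
k:     0  1  2  3  4  5  6  7  8  9 10
g(k):  0  0  0  0  0  0  1  1  1  1  1
So g(10) = 1.
Stack D is a plain Nim stack of size 5, so its Grundy value is 5.
The value of a disjunctive sum is the nim-sum of the parts.
Combined value = 7 XOR 3 XOR 1 XOR 5 = 0.

0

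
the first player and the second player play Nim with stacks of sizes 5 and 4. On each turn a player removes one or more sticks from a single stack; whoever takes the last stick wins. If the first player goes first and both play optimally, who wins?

the first player wins

Bitwise XOR of the heap sizes:
  101  (5)
  100  (4)
  ---
  001  (1)
The nim-sum is 1 ≠ 0, so this is an N-position: the player to move can win; the first player has a winning move.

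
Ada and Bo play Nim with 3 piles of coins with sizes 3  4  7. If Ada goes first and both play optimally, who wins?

Nim-sum: 3 ^ 4 ^ 7 = 0.
The nim-sum is 0, so this is a P-position: the player to move is in a losing position under optimal play; Ada is about to move from it and so loses — Bo wins.

Bo wins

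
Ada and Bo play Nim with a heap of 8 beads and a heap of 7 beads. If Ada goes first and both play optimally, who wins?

Bitwise XOR of the heap sizes:
  1000  (8)
  0111  (7)
  ----
  1111  (15)
The nim-sum is 15 ≠ 0, so this is an N-position: the player to move can win; Ada has a winning move.

Ada wins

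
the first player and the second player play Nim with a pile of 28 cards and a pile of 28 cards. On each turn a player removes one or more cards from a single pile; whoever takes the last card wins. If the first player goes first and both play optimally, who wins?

the second player wins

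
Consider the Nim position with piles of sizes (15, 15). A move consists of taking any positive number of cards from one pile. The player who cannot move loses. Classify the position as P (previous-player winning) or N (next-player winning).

Write each in binary and XOR column by column:
  1111  (15)
  1111  (15)
  ----
  0000  (0)
The nim-sum is 0, so this is a P-position: the player to move is in a losing position under optimal play.

P-position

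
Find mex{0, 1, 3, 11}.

2

The values 0, 1 are all present; 2 is the first non-negative integer missing from the set.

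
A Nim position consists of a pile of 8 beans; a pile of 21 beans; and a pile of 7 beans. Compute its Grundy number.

26

In binary:
  01000  (8)
  10101  (21)
  00111  (7)
  -----
  11010  (26)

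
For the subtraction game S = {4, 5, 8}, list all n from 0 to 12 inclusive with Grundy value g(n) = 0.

0, 1, 2, 3, 12

Build the Grundy sequence with g(k) = mex{g(k−s) : s ∈ {4, 5, 8}, s ≤ k}:
k:     0  1  2  3  4  5  6  7  8  9 10 11 12
g(k):  0  0  0  0  1  1  1  1  2  2  2  2  0
The P-positions (g = 0) in 0..12 are 0, 1, 2, 3, 12.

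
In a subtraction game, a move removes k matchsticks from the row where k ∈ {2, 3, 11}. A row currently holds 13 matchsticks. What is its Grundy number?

2

Compute g(0), g(1), … for moves {2, 3, 11}:
g(0) = mex{} = 0
g(1) = mex{} = 0
g(2) = mex{0} = 1
g(3) = mex{0} = 1
g(4) = mex{0,1} = 2
g(5) = mex{1} = 0
g(6) = mex{1,2} = 0
g(7) = mex{0,2} = 1
g(8) = mex{0} = 1
g(9) = mex{0,1} = 2
g(10) = mex{1} = 0
g(11) = mex{0,1,2} = 3
g(12) = mex{0,2} = 1
g(13) = mex{0,1,3} = 2
So g(13) = 2.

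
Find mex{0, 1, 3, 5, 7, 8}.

2

The values 0, 1 are all present; 2 is the first non-negative integer missing from the set.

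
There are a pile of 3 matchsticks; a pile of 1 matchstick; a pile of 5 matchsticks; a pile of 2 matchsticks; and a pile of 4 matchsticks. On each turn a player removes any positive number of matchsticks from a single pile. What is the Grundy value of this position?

1

Compute the nim-sum pairwise:
3 ^ 1 = 2
2 ^ 5 = 7
7 ^ 2 = 5
5 ^ 4 = 1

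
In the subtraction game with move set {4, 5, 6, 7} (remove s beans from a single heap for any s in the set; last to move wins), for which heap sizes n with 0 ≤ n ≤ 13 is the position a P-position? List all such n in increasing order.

0, 1, 2, 3, 11, 12, 13

Grundy values for subtraction set {4, 5, 6, 7}:
k:     0  1  2  3  4  5  6  7  8  9 10 11 12 13
g(k):  0  0  0  0  1  1  1  1  2  2  2  0  0  0
The P-positions (g = 0) in 0..13 are 0, 1, 2, 3, 11, 12, 13.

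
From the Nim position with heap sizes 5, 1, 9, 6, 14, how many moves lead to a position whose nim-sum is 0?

Compute the nim-sum pairwise:
5 ⊕ 1 = 4
4 ⊕ 9 = 13
13 ⊕ 6 = 11
11 ⊕ 14 = 5
The overall nim-sum is X = 5. A heap of size p has a winning move iff p XOR X < p (reduce it to p XOR X).
  5: 5 XOR 5 = 0 < 5 — winning move (to 0).
  1: 1 XOR 5 = 4 ≥ 1 — no move.
  9: 9 XOR 5 = 12 ≥ 9 — no move.
  6: 6 XOR 5 = 3 < 6 — winning move (to 3).
  14: 14 XOR 5 = 11 < 14 — winning move (to 11).
That gives 3 winning moves.

3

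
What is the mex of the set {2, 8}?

0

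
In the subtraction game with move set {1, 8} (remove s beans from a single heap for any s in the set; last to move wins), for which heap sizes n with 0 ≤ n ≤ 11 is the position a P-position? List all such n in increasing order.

0, 2, 4, 6, 9, 11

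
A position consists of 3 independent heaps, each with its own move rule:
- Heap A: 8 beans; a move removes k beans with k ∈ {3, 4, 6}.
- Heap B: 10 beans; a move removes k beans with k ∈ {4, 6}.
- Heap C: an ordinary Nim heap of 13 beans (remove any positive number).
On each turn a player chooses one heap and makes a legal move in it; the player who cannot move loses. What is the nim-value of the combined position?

15

For heap A, compute g(0), g(1), … with moves {3, 4, 6}:
g(0) = mex{} = 0
g(1) = mex{} = 0
g(2) = mex{} = 0
g(3) = mex{0} = 1
g(4) = mex{0} = 1
g(5) = mex{0} = 1
g(6) = mex{0,1} = 2
g(7) = mex{0,1} = 2
g(8) = mex{0,1} = 2
So g(8) = 2.
Grundy values for heap B (subtraction set {4, 6}):
k:     0  1  2  3  4  5  6  7  8  9 10
g(k):  0  0  0  0  1  1  1  1  2  2  0
So g(10) = 0.
Heap C is a plain Nim heap of size 13, so its Grundy value is 13.
The value of a disjunctive sum is the nim-sum of the parts.
Combined value = 2 ⊕ 0 ⊕ 13 = 15.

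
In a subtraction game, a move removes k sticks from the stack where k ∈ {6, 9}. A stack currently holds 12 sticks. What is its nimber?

2

Build the Grundy sequence with g(k) = mex{g(k−s) : s ∈ {6, 9}, s ≤ k}:
g(0) = mex{} = 0
g(1) = mex{} = 0
g(2) = mex{} = 0
g(3) = mex{} = 0
g(4) = mex{} = 0
g(5) = mex{} = 0
g(6) = mex{0} = 1
g(7) = mex{0} = 1
g(8) = mex{0} = 1
g(9) = mex{0} = 1
g(10) = mex{0} = 1
g(11) = mex{0} = 1
g(12) = mex{0,1} = 2
So g(12) = 2.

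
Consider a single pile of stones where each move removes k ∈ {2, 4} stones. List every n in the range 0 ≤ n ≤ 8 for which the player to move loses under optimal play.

0, 1, 6, 7

Grundy values for subtraction set {2, 4}:
g(0) = mex{} = 0
g(1) = mex{} = 0
g(2) = mex{0} = 1
g(3) = mex{0} = 1
g(4) = mex{0,1} = 2
g(5) = mex{0,1} = 2
g(6) = mex{1,2} = 0
g(7) = mex{1,2} = 0
g(8) = mex{0,2} = 1
The P-positions (g = 0) in 0..8 are 0, 1, 6, 7.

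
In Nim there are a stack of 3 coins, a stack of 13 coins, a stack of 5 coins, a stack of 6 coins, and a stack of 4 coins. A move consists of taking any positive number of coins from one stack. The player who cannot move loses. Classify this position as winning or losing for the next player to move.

Compute the nim-sum pairwise:
3 ^ 13 = 14
14 ^ 5 = 11
11 ^ 6 = 13
13 ^ 4 = 9
The nim-sum is 9 ≠ 0, so this is an N-position: the player to move can win.

Winning position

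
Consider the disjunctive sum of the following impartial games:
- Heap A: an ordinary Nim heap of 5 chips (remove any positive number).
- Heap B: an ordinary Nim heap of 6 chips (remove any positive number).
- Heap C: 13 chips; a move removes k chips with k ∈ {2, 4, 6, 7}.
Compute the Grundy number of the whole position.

Heap A is a plain Nim heap of size 5, so its Grundy value is 5.
Heap B is a plain Nim heap of size 6, so its Grundy value is 6.
Grundy values for heap C (subtraction set {2, 4, 6, 7}):
g(0) = mex{} = 0
g(1) = mex{} = 0
g(2) = mex{0} = 1
g(3) = mex{0} = 1
g(4) = mex{0,1} = 2
g(5) = mex{0,1} = 2
g(6) = mex{0,1,2} = 3
g(7) = mex{0,1,2} = 3
g(8) = mex{0,1,2,3} = 4
g(9) = mex{1,2,3} = 0
g(10) = mex{1,2,3,4} = 0
g(11) = mex{0,2,3} = 1
g(12) = mex{0,2,3,4} = 1
g(13) = mex{0,1,3} = 2
So g(13) = 2.
The value of a disjunctive sum is the nim-sum of the parts.
Combined value = 5 XOR 6 XOR 2 = 1.

1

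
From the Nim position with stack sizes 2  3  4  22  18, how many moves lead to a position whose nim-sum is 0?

1

Bitwise XOR of the heap sizes:
  00010  (2)
  00011  (3)
  00100  (4)
  10110  (22)
  10010  (18)
  -----
  00001  (1)
The overall nim-sum is X = 1. A stack of size p has a winning move iff p XOR X < p (reduce it to p XOR X).
  2: 2 XOR 1 = 3 ≥ 2 — no move.
  3: 3 XOR 1 = 2 < 3 — winning move (to 2).
  4: 4 XOR 1 = 5 ≥ 4 — no move.
  22: 22 XOR 1 = 23 ≥ 22 — no move.
  18: 18 XOR 1 = 19 ≥ 18 — no move.
That gives 1 winning move.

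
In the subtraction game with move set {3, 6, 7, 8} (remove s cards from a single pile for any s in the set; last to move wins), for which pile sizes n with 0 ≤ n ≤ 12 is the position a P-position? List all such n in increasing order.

0, 1, 2, 11, 12

Build the Grundy sequence with g(k) = mex{g(k−s) : s ∈ {3, 6, 7, 8}, s ≤ k}:
k:     0  1  2  3  4  5  6  7  8  9 10 11 12
g(k):  0  0  0  1  1  1  2  2  2  3  3  0  0
The P-positions (g = 0) in 0..12 are 0, 1, 2, 11, 12.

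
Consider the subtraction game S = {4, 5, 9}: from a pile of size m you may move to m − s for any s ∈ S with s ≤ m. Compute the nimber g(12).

Build the Grundy sequence with g(k) = mex{g(k−s) : s ∈ {4, 5, 9}, s ≤ k}:
k:     0  1  2  3  4  5  6  7  8  9 10 11 12
g(k):  0  0  0  0  1  1  1  1  2  2  2  2  3
So g(12) = 3.

3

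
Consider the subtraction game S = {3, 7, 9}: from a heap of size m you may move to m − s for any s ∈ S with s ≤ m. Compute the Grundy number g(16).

Compute g(0), g(1), … for moves {3, 7, 9}:
k:     0  1  2  3  4  5  6  7  8  9 10 11 12 13 14 15 16
g(k):  0  0  0  1  1  1  0  2  2  1  3  3  0  2  0  1  0
So g(16) = 0.

0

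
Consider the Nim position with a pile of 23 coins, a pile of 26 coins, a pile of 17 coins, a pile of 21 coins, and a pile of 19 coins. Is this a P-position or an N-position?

N-position

Nim-sum: 23 ⊕ 26 ⊕ 17 ⊕ 21 ⊕ 19 = 26.
The nim-sum is 26 ≠ 0, so this is an N-position: the player to move can win.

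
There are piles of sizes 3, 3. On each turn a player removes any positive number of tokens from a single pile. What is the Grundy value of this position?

Compute the nim-sum pairwise:
3 ^ 3 = 0

0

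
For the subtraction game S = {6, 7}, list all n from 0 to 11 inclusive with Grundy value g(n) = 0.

0, 1, 2, 3, 4, 5

Build the Grundy sequence with g(k) = mex{g(k−s) : s ∈ {6, 7}, s ≤ k}:
k:     0  1  2  3  4  5  6  7  8  9 10 11
g(k):  0  0  0  0  0  0  1  1  1  1  1  1
The P-positions (g = 0) in 0..11 are 0, 1, 2, 3, 4, 5.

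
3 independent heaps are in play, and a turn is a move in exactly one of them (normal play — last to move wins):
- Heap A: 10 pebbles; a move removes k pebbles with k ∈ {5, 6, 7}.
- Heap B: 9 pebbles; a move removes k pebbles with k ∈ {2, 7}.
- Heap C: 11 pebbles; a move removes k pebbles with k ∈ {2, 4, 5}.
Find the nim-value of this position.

For heap A, compute g(0), g(1), … with moves {5, 6, 7}:
k:     0  1  2  3  4  5  6  7  8  9 10
g(k):  0  0  0  0  0  1  1  1  1  1  2
So g(10) = 2.
Build the Grundy sequence for heap B with g(k) = mex{g(k−s) : s ∈ {2, 7}, s ≤ k}:
g(0) = mex{} = 0
g(1) = mex{} = 0
g(2) = mex{0} = 1
g(3) = mex{0} = 1
g(4) = mex{1} = 0
g(5) = mex{1} = 0
g(6) = mex{0} = 1
g(7) = mex{0} = 1
g(8) = mex{0,1} = 2
g(9) = mex{1} = 0
So g(9) = 0.
Build the Grundy sequence for heap C with g(k) = mex{g(k−s) : s ∈ {2, 4, 5}, s ≤ k}:
g(0) = mex{} = 0
g(1) = mex{} = 0
g(2) = mex{0} = 1
g(3) = mex{0} = 1
g(4) = mex{0,1} = 2
g(5) = mex{0,1} = 2
g(6) = mex{0,1,2} = 3
g(7) = mex{1,2} = 0
g(8) = mex{1,2,3} = 0
g(9) = mex{0,2} = 1
g(10) = mex{0,2,3} = 1
g(11) = mex{0,1,3} = 2
So g(11) = 2.
By the Sprague-Grundy theorem, the Grundy value of a sum of independent games is the XOR of the component values.
Combined value = 2 XOR 0 XOR 2 = 0.

0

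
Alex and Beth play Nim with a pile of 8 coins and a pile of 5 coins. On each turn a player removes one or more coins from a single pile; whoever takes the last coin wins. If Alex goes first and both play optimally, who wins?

Alex wins

Nim-sum: 8 ^ 5 = 13.
The nim-sum is 13 ≠ 0, so this is an N-position: the player to move can win; Alex has a winning move.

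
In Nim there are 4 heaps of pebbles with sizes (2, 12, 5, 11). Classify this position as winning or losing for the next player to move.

Nim-sum: 2 ^ 12 ^ 5 ^ 11 = 0.
The nim-sum is 0, so this is a P-position: the player to move is in a losing position under optimal play.

Losing position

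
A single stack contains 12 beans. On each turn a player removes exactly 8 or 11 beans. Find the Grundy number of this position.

Grundy values for subtraction set {8, 11}:
g(0) = mex{} = 0
g(1) = mex{} = 0
g(2) = mex{} = 0
g(3) = mex{} = 0
g(4) = mex{} = 0
g(5) = mex{} = 0
g(6) = mex{} = 0
g(7) = mex{} = 0
g(8) = mex{0} = 1
g(9) = mex{0} = 1
g(10) = mex{0} = 1
g(11) = mex{0} = 1
g(12) = mex{0} = 1
So g(12) = 1.

1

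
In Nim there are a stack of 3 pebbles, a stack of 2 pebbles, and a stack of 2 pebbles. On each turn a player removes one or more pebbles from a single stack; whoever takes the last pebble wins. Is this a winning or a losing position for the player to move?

Nim-sum: 3 XOR 2 XOR 2 = 3.
The nim-sum is 3 ≠ 0, so this is an N-position: the player to move can win.

Winning position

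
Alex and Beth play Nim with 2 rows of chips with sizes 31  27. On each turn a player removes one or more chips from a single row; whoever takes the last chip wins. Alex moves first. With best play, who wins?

Compute the nim-sum pairwise:
31 XOR 27 = 4
The nim-sum is 4 ≠ 0, so this is an N-position: the player to move can win; Alex has a winning move.

Alex wins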